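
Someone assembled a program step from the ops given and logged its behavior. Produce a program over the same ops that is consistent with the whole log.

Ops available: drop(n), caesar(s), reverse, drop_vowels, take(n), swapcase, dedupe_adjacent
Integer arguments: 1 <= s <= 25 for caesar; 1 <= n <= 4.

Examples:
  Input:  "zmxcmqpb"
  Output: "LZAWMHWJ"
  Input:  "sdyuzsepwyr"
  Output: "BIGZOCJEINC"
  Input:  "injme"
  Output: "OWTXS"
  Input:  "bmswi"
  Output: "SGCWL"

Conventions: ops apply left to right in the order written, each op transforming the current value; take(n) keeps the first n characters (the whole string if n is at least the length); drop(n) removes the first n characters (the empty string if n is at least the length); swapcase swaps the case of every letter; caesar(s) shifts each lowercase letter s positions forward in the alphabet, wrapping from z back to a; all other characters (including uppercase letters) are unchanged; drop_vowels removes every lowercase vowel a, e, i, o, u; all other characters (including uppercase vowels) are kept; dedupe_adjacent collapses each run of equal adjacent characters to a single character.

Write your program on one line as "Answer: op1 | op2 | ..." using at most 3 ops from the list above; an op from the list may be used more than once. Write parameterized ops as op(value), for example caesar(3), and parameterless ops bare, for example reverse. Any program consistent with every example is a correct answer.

caesar(10) | swapcase | reverse

Check, running the answer program on each example:
  "zmxcmqpb" -> "jwhmwazl" -> "JWHMWAZL" -> "LZAWMHWJ"
  "sdyuzsepwyr" -> "cniejcozgib" -> "CNIEJCOZGIB" -> "BIGZOCJEINC"
  "injme" -> "sxtwo" -> "SXTWO" -> "OWTXS"
  "bmswi" -> "lwcgs" -> "LWCGS" -> "SGCWL"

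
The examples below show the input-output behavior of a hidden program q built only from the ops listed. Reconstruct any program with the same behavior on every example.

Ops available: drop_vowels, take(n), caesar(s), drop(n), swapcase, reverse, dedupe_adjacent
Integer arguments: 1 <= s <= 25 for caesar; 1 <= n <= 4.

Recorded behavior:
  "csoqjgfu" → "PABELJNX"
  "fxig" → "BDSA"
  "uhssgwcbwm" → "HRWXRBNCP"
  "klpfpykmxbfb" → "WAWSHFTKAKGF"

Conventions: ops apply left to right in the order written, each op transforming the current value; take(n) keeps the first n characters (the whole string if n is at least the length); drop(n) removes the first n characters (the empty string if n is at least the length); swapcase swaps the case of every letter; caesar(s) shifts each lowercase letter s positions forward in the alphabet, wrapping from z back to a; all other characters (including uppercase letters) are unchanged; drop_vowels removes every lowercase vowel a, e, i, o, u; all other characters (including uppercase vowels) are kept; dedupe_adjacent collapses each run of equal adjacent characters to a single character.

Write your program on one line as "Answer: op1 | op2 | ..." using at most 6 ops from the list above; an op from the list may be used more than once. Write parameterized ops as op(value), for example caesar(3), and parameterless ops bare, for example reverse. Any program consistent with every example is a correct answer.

reverse | caesar(18) | caesar(3) | swapcase | dedupe_adjacent

Check, running the answer program on each example:
  "csoqjgfu" -> "ufgjqosc" -> "mxybigku" -> "pabeljnx" -> "PABELJNX" -> "PABELJNX"
  "fxig" -> "gixf" -> "yapx" -> "bdsa" -> "BDSA" -> "BDSA"
  "uhssgwcbwm" -> "mwbcwgsshu" -> "eotuoykkzm" -> "hrwxrbnncp" -> "HRWXRBNNCP" -> "HRWXRBNCP"
  "klpfpykmxbfb" -> "bfbxmkypfplk" -> "txtpecqhxhdc" -> "wawshftkakgf" -> "WAWSHFTKAKGF" -> "WAWSHFTKAKGF"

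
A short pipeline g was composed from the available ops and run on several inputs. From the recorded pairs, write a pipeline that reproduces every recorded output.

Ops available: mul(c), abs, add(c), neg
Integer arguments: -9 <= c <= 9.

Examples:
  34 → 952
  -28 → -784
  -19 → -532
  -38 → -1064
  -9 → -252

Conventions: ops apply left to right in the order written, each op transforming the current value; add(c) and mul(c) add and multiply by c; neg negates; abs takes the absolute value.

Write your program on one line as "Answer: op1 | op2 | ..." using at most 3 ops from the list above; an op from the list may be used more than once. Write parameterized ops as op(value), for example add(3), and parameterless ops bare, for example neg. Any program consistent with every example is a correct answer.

mul(-1) | mul(4) | mul(-7)

Check, running the answer program on each example:
  34 -> -34 -> -136 -> 952
  -28 -> 28 -> 112 -> -784
  -19 -> 19 -> 76 -> -532
  -38 -> 38 -> 152 -> -1064
  -9 -> 9 -> 36 -> -252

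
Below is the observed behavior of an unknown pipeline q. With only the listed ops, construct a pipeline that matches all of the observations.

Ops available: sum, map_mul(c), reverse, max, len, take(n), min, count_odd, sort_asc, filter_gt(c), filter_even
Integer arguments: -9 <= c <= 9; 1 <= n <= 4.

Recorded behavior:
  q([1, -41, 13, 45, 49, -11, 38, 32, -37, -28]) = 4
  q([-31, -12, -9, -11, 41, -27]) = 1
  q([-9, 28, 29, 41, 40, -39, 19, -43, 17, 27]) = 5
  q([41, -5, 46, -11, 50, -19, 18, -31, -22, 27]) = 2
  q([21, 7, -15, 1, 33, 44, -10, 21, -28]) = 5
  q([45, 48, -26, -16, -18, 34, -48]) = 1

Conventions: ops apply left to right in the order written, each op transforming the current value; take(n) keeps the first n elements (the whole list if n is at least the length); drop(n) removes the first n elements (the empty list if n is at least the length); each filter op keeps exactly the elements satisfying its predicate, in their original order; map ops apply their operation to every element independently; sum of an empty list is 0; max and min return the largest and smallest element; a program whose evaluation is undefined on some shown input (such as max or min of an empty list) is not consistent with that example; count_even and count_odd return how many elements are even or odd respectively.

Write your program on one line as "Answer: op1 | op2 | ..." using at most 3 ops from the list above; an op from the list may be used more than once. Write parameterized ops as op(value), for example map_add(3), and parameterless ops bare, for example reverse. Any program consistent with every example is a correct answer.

map_mul(7) | filter_gt(5) | count_odd

Check, running the answer program on each example:
  [1, -41, 13, 45, 49, -11, 38, 32, -37, -28] -> [7, -287, 91, 315, 343, -77, 266, 224, -259, -196] -> [7, 91, 315, 343, 266, 224] -> 4
  [-31, -12, -9, -11, 41, -27] -> [-217, -84, -63, -77, 287, -189] -> [287] -> 1
  [-9, 28, 29, 41, 40, -39, 19, -43, 17, 27] -> [-63, 196, 203, 287, 280, -273, 133, -301, 119, 189] -> [196, 203, 287, 280, 133, 119, 189] -> 5
  [41, -5, 46, -11, 50, -19, 18, -31, -22, 27] -> [287, -35, 322, -77, 350, -133, 126, -217, -154, 189] -> [287, 322, 350, 126, 189] -> 2
  [21, 7, -15, 1, 33, 44, -10, 21, -28] -> [147, 49, -105, 7, 231, 308, -70, 147, -196] -> [147, 49, 7, 231, 308, 147] -> 5
  [45, 48, -26, -16, -18, 34, -48] -> [315, 336, -182, -112, -126, 238, -336] -> [315, 336, 238] -> 1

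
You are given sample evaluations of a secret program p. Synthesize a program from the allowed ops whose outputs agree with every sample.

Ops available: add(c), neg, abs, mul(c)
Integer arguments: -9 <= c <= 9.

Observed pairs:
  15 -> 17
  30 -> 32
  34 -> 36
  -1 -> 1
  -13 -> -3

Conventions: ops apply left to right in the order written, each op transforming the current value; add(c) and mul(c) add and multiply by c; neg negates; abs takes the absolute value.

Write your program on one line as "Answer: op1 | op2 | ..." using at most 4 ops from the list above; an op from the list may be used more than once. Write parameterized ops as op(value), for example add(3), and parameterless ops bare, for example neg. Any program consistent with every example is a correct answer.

add(9) | neg | abs | add(-7)

Check, running the answer program on each example:
  15 -> 24 -> -24 -> 24 -> 17
  30 -> 39 -> -39 -> 39 -> 32
  34 -> 43 -> -43 -> 43 -> 36
  -1 -> 8 -> -8 -> 8 -> 1
  -13 -> -4 -> 4 -> 4 -> -3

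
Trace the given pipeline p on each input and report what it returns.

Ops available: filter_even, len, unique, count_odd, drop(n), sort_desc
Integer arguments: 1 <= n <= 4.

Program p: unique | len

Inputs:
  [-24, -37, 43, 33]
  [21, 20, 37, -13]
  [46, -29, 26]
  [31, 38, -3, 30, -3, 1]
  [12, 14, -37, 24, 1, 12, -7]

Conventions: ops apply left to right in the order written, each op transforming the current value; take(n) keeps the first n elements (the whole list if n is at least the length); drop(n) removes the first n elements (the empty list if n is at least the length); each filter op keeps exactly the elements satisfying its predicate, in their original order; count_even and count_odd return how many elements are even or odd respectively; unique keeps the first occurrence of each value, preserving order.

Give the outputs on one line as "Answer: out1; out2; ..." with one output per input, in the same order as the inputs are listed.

4; 4; 3; 5; 6

Execution, op by op:
  [-24, -37, 43, 33] -> [-24, -37, 43, 33] -> 4
  [21, 20, 37, -13] -> [21, 20, 37, -13] -> 4
  [46, -29, 26] -> [46, -29, 26] -> 3
  [31, 38, -3, 30, -3, 1] -> [31, 38, -3, 30, 1] -> 5
  [12, 14, -37, 24, 1, 12, -7] -> [12, 14, -37, 24, 1, -7] -> 6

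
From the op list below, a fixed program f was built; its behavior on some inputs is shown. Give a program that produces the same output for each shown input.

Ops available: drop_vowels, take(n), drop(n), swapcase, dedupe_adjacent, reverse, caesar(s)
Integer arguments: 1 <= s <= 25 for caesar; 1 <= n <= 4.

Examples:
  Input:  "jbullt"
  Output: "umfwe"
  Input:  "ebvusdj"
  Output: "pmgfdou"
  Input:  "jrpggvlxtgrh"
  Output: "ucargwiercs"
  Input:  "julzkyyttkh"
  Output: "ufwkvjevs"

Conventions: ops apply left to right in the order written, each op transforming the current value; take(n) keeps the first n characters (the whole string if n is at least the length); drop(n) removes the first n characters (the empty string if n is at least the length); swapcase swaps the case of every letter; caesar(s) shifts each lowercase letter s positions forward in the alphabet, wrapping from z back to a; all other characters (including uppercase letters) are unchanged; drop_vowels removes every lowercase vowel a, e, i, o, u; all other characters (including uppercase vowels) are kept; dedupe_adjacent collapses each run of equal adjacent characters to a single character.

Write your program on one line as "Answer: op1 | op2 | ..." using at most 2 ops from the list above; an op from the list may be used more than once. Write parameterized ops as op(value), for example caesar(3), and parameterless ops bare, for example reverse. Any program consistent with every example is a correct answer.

caesar(11) | dedupe_adjacent

Check, running the answer program on each example:
  "jbullt" -> "umfwwe" -> "umfwe"
  "ebvusdj" -> "pmgfdou" -> "pmgfdou"
  "jrpggvlxtgrh" -> "ucarrgwiercs" -> "ucargwiercs"
  "julzkyyttkh" -> "ufwkvjjeevs" -> "ufwkvjevs"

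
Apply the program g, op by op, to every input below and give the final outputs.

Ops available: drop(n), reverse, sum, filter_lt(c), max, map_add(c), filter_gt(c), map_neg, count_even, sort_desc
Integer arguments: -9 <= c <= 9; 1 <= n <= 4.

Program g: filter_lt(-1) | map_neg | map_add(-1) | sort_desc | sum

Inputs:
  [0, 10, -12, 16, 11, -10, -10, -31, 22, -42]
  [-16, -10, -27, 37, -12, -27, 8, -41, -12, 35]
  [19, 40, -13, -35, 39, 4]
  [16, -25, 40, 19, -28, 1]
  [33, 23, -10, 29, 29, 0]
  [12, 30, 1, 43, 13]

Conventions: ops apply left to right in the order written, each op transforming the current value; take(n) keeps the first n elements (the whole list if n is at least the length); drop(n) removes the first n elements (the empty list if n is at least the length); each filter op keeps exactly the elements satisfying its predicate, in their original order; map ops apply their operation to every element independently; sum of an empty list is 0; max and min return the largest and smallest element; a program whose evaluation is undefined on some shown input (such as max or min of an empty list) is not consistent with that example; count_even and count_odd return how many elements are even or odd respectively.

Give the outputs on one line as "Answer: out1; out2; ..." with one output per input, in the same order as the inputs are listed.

Execution, op by op:
  [0, 10, -12, 16, 11, -10, -10, -31, 22, -42] -> [-12, -10, -10, -31, -42] -> [12, 10, 10, 31, 42] -> [11, 9, 9, 30, 41] -> [41, 30, 11, 9, 9] -> 100
  [-16, -10, -27, 37, -12, -27, 8, -41, -12, 35] -> [-16, -10, -27, -12, -27, -41, -12] -> [16, 10, 27, 12, 27, 41, 12] -> [15, 9, 26, 11, 26, 40, 11] -> [40, 26, 26, 15, 11, 11, 9] -> 138
  [19, 40, -13, -35, 39, 4] -> [-13, -35] -> [13, 35] -> [12, 34] -> [34, 12] -> 46
  [16, -25, 40, 19, -28, 1] -> [-25, -28] -> [25, 28] -> [24, 27] -> [27, 24] -> 51
  [33, 23, -10, 29, 29, 0] -> [-10] -> [10] -> [9] -> [9] -> 9
  [12, 30, 1, 43, 13] -> [] -> [] -> [] -> [] -> 0

100; 138; 46; 51; 9; 0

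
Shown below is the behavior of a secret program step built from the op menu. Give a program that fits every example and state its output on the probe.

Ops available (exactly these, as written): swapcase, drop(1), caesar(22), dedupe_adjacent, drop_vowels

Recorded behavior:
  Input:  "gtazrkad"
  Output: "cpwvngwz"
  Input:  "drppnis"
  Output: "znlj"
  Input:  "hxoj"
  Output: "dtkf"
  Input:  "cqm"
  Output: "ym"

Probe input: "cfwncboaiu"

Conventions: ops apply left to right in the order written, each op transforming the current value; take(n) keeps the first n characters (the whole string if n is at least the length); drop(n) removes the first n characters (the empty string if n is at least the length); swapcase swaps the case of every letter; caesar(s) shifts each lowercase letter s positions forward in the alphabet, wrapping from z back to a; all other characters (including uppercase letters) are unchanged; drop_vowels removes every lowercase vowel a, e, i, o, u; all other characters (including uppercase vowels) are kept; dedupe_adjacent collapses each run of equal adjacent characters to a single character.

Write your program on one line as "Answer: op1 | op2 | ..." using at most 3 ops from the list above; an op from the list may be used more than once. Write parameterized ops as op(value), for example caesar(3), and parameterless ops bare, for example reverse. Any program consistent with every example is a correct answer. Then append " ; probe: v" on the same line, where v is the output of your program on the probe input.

dedupe_adjacent | caesar(22) | drop_vowels ; probe: "ybsjyxkwq"

Check, running the answer program on each example:
  "gtazrkad" -> "gtazrkad" -> "cpwvngwz" -> "cpwvngwz"
  "drppnis" -> "drpnis" -> "znljeo" -> "znlj"
  "hxoj" -> "hxoj" -> "dtkf" -> "dtkf"
  "cqm" -> "cqm" -> "ymi" -> "ym"
  probe: "cfwncboaiu" -> "cfwncboaiu" -> "ybsjyxkweq" -> "ybsjyxkwq"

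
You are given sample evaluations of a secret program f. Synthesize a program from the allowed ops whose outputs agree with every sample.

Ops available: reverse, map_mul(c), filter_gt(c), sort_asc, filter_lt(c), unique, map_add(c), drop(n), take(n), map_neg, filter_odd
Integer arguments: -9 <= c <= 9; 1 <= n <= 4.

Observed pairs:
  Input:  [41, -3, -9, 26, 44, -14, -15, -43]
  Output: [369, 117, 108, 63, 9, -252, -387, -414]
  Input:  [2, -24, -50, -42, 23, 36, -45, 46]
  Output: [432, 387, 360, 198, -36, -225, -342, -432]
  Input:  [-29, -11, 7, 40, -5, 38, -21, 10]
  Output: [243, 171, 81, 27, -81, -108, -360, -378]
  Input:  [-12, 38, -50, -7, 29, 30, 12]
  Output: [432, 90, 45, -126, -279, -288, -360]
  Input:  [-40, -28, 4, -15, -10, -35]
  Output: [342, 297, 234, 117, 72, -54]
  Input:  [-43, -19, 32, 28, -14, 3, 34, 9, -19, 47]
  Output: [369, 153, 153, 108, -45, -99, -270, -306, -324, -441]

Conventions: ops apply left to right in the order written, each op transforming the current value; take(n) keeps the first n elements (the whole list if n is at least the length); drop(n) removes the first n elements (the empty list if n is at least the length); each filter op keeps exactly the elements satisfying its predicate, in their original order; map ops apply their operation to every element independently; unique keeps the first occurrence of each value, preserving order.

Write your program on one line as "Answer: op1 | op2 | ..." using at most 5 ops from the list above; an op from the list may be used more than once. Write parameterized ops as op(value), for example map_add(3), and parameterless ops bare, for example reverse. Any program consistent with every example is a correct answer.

map_add(2) | map_mul(-9) | sort_asc | reverse

Check, running the answer program on each example:
  [41, -3, -9, 26, 44, -14, -15, -43] -> [43, -1, -7, 28, 46, -12, -13, -41] -> [-387, 9, 63, -252, -414, 108, 117, 369] -> [-414, -387, -252, 9, 63, 108, 117, 369] -> [369, 117, 108, 63, 9, -252, -387, -414]
  [2, -24, -50, -42, 23, 36, -45, 46] -> [4, -22, -48, -40, 25, 38, -43, 48] -> [-36, 198, 432, 360, -225, -342, 387, -432] -> [-432, -342, -225, -36, 198, 360, 387, 432] -> [432, 387, 360, 198, -36, -225, -342, -432]
  [-29, -11, 7, 40, -5, 38, -21, 10] -> [-27, -9, 9, 42, -3, 40, -19, 12] -> [243, 81, -81, -378, 27, -360, 171, -108] -> [-378, -360, -108, -81, 27, 81, 171, 243] -> [243, 171, 81, 27, -81, -108, -360, -378]
  [-12, 38, -50, -7, 29, 30, 12] -> [-10, 40, -48, -5, 31, 32, 14] -> [90, -360, 432, 45, -279, -288, -126] -> [-360, -288, -279, -126, 45, 90, 432] -> [432, 90, 45, -126, -279, -288, -360]
  [-40, -28, 4, -15, -10, -35] -> [-38, -26, 6, -13, -8, -33] -> [342, 234, -54, 117, 72, 297] -> [-54, 72, 117, 234, 297, 342] -> [342, 297, 234, 117, 72, -54]
  [-43, -19, 32, 28, -14, 3, 34, 9, -19, 47] -> [-41, -17, 34, 30, -12, 5, 36, 11, -17, 49] -> [369, 153, -306, -270, 108, -45, -324, -99, 153, -441] -> [-441, -324, -306, -270, -99, -45, 108, 153, 153, 369] -> [369, 153, 153, 108, -45, -99, -270, -306, -324, -441]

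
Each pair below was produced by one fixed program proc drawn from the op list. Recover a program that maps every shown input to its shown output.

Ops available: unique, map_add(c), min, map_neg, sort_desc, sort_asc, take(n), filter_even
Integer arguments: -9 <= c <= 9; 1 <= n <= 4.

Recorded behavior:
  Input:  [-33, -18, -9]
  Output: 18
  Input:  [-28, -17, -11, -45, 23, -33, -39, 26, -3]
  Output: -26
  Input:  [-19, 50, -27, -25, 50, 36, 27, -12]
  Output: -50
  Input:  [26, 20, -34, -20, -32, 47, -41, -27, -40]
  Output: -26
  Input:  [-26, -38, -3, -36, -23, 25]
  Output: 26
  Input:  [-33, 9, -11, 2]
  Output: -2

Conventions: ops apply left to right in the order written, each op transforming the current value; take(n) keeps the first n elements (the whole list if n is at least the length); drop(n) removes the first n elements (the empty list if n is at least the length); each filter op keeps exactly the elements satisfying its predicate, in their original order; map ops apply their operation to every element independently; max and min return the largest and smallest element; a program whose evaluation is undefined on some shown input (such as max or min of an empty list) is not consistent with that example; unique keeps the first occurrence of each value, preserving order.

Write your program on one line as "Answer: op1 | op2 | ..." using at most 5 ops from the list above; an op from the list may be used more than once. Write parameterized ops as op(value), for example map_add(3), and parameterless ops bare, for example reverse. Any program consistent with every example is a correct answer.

unique | sort_asc | filter_even | map_neg | min

Check, running the answer program on each example:
  [-33, -18, -9] -> [-33, -18, -9] -> [-33, -18, -9] -> [-18] -> [18] -> 18
  [-28, -17, -11, -45, 23, -33, -39, 26, -3] -> [-28, -17, -11, -45, 23, -33, -39, 26, -3] -> [-45, -39, -33, -28, -17, -11, -3, 23, 26] -> [-28, 26] -> [28, -26] -> -26
  [-19, 50, -27, -25, 50, 36, 27, -12] -> [-19, 50, -27, -25, 36, 27, -12] -> [-27, -25, -19, -12, 27, 36, 50] -> [-12, 36, 50] -> [12, -36, -50] -> -50
  [26, 20, -34, -20, -32, 47, -41, -27, -40] -> [26, 20, -34, -20, -32, 47, -41, -27, -40] -> [-41, -40, -34, -32, -27, -20, 20, 26, 47] -> [-40, -34, -32, -20, 20, 26] -> [40, 34, 32, 20, -20, -26] -> -26
  [-26, -38, -3, -36, -23, 25] -> [-26, -38, -3, -36, -23, 25] -> [-38, -36, -26, -23, -3, 25] -> [-38, -36, -26] -> [38, 36, 26] -> 26
  [-33, 9, -11, 2] -> [-33, 9, -11, 2] -> [-33, -11, 2, 9] -> [2] -> [-2] -> -2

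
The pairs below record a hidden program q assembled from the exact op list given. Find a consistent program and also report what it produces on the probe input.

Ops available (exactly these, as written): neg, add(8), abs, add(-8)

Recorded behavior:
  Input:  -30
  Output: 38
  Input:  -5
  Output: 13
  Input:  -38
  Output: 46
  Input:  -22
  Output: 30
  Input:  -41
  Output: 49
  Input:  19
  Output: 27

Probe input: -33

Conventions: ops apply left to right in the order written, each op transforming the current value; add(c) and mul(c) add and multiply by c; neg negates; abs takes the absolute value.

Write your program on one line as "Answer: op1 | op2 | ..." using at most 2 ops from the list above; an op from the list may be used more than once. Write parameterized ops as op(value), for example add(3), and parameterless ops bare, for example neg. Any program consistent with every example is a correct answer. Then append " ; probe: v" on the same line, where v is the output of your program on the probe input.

abs | add(8) ; probe: 41

Check, running the answer program on each example:
  -30 -> 30 -> 38
  -5 -> 5 -> 13
  -38 -> 38 -> 46
  -22 -> 22 -> 30
  -41 -> 41 -> 49
  19 -> 19 -> 27
  probe: -33 -> 33 -> 41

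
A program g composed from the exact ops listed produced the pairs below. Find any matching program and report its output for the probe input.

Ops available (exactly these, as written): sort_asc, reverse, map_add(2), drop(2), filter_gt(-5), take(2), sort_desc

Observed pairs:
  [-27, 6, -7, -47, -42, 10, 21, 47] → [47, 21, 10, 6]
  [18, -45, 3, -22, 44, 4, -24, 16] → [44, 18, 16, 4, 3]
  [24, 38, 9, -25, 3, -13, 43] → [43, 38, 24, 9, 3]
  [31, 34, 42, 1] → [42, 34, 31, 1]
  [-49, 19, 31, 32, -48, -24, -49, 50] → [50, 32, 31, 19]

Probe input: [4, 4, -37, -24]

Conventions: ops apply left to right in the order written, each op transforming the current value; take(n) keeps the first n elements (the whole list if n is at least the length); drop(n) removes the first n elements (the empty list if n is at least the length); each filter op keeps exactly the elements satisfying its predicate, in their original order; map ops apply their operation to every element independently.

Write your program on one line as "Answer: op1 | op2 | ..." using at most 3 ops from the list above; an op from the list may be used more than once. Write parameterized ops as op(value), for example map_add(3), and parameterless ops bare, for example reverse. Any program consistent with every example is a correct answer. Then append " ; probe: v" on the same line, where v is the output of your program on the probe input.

sort_asc | filter_gt(-5) | sort_desc ; probe: [4, 4]

Check, running the answer program on each example:
  [-27, 6, -7, -47, -42, 10, 21, 47] -> [-47, -42, -27, -7, 6, 10, 21, 47] -> [6, 10, 21, 47] -> [47, 21, 10, 6]
  [18, -45, 3, -22, 44, 4, -24, 16] -> [-45, -24, -22, 3, 4, 16, 18, 44] -> [3, 4, 16, 18, 44] -> [44, 18, 16, 4, 3]
  [24, 38, 9, -25, 3, -13, 43] -> [-25, -13, 3, 9, 24, 38, 43] -> [3, 9, 24, 38, 43] -> [43, 38, 24, 9, 3]
  [31, 34, 42, 1] -> [1, 31, 34, 42] -> [1, 31, 34, 42] -> [42, 34, 31, 1]
  [-49, 19, 31, 32, -48, -24, -49, 50] -> [-49, -49, -48, -24, 19, 31, 32, 50] -> [19, 31, 32, 50] -> [50, 32, 31, 19]
  probe: [4, 4, -37, -24] -> [-37, -24, 4, 4] -> [4, 4] -> [4, 4]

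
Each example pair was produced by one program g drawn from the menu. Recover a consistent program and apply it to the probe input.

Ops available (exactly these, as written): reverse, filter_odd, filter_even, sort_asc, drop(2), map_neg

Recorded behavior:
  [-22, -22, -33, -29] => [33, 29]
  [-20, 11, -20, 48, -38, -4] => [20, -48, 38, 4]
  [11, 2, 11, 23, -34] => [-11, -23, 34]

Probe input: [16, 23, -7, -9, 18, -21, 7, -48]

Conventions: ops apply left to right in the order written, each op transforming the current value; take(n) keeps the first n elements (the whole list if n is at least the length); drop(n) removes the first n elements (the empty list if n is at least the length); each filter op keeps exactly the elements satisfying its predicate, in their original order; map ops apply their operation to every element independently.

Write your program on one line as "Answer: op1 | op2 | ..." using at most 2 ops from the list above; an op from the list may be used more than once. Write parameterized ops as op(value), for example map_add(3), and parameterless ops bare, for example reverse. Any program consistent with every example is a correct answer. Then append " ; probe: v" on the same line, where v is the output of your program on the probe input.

map_neg | drop(2) ; probe: [7, 9, -18, 21, -7, 48]

Check, running the answer program on each example:
  [-22, -22, -33, -29] -> [22, 22, 33, 29] -> [33, 29]
  [-20, 11, -20, 48, -38, -4] -> [20, -11, 20, -48, 38, 4] -> [20, -48, 38, 4]
  [11, 2, 11, 23, -34] -> [-11, -2, -11, -23, 34] -> [-11, -23, 34]
  probe: [16, 23, -7, -9, 18, -21, 7, -48] -> [-16, -23, 7, 9, -18, 21, -7, 48] -> [7, 9, -18, 21, -7, 48]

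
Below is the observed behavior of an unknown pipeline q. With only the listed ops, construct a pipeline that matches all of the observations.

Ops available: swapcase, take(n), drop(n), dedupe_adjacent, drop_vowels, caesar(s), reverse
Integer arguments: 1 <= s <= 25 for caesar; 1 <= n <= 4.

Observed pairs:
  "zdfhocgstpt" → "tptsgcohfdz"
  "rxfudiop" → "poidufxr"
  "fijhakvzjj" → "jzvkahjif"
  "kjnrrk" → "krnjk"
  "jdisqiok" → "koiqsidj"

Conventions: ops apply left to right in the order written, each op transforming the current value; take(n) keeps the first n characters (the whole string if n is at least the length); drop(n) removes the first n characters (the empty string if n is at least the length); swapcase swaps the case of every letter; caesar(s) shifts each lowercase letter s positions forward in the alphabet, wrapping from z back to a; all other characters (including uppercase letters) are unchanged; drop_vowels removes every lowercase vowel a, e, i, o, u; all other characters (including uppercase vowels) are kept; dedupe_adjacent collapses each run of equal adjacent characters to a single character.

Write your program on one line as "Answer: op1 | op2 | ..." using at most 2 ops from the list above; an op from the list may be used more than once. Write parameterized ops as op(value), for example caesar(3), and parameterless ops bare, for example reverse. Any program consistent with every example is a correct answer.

dedupe_adjacent | reverse

Check, running the answer program on each example:
  "zdfhocgstpt" -> "zdfhocgstpt" -> "tptsgcohfdz"
  "rxfudiop" -> "rxfudiop" -> "poidufxr"
  "fijhakvzjj" -> "fijhakvzj" -> "jzvkahjif"
  "kjnrrk" -> "kjnrk" -> "krnjk"
  "jdisqiok" -> "jdisqiok" -> "koiqsidj"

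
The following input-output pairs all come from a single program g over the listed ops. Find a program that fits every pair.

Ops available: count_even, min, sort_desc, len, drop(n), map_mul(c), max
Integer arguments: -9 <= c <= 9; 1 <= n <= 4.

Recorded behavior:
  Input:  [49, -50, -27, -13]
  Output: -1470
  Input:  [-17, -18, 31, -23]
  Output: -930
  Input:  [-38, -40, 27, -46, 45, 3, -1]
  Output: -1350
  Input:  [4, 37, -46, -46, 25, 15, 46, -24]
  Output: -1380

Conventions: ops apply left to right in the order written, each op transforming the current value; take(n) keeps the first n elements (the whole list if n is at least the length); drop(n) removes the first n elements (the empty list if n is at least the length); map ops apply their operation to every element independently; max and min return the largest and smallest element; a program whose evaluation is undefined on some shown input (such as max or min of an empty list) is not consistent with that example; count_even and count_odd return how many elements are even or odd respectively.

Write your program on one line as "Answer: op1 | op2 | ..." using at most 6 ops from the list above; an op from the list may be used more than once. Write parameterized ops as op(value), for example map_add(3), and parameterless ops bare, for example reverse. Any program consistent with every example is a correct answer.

map_mul(5) | map_mul(-1) | sort_desc | map_mul(6) | min

Check, running the answer program on each example:
  [49, -50, -27, -13] -> [245, -250, -135, -65] -> [-245, 250, 135, 65] -> [250, 135, 65, -245] -> [1500, 810, 390, -1470] -> -1470
  [-17, -18, 31, -23] -> [-85, -90, 155, -115] -> [85, 90, -155, 115] -> [115, 90, 85, -155] -> [690, 540, 510, -930] -> -930
  [-38, -40, 27, -46, 45, 3, -1] -> [-190, -200, 135, -230, 225, 15, -5] -> [190, 200, -135, 230, -225, -15, 5] -> [230, 200, 190, 5, -15, -135, -225] -> [1380, 1200, 1140, 30, -90, -810, -1350] -> -1350
  [4, 37, -46, -46, 25, 15, 46, -24] -> [20, 185, -230, -230, 125, 75, 230, -120] -> [-20, -185, 230, 230, -125, -75, -230, 120] -> [230, 230, 120, -20, -75, -125, -185, -230] -> [1380, 1380, 720, -120, -450, -750, -1110, -1380] -> -1380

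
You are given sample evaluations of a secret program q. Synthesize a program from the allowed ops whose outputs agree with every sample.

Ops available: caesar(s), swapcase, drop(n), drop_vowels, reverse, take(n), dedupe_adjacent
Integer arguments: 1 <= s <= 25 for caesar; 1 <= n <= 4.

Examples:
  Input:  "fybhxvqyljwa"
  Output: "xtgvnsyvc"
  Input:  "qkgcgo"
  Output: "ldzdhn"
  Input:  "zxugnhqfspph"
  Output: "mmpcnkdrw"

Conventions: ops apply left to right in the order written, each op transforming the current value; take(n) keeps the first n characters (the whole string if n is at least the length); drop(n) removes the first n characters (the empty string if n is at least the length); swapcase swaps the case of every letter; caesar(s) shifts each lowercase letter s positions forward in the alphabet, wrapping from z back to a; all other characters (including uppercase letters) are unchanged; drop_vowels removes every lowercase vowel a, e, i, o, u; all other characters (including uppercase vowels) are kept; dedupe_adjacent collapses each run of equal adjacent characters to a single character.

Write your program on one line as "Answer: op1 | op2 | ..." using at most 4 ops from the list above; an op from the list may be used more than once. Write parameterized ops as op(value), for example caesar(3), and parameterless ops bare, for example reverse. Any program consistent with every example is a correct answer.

caesar(23) | drop_vowels | reverse

Check, running the answer program on each example:
  "fybhxvqyljwa" -> "cvyeusnvigtx" -> "cvysnvgtx" -> "xtgvnsyvc"
  "qkgcgo" -> "nhdzdl" -> "nhdzdl" -> "ldzdhn"
  "zxugnhqfspph" -> "wurdkencpmme" -> "wrdkncpmm" -> "mmpcnkdrw"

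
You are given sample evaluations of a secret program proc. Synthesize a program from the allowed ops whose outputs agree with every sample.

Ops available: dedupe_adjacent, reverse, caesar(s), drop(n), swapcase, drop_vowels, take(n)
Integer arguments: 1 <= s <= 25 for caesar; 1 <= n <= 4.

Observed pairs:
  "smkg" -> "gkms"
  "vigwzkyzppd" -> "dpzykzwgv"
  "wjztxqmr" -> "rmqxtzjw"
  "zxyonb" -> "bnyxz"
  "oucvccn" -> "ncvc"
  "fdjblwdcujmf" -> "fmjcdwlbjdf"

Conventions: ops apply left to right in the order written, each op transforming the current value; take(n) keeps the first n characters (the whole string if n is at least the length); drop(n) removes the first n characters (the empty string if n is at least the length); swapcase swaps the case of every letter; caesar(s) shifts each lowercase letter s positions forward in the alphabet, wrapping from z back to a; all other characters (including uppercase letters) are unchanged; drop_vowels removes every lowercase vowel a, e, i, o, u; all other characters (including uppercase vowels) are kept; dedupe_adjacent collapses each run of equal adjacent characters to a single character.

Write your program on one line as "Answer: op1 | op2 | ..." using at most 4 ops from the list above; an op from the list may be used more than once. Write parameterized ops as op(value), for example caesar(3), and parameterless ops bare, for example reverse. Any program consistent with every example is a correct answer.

drop_vowels | dedupe_adjacent | reverse

Check, running the answer program on each example:
  "smkg" -> "smkg" -> "smkg" -> "gkms"
  "vigwzkyzppd" -> "vgwzkyzppd" -> "vgwzkyzpd" -> "dpzykzwgv"
  "wjztxqmr" -> "wjztxqmr" -> "wjztxqmr" -> "rmqxtzjw"
  "zxyonb" -> "zxynb" -> "zxynb" -> "bnyxz"
  "oucvccn" -> "cvccn" -> "cvcn" -> "ncvc"
  "fdjblwdcujmf" -> "fdjblwdcjmf" -> "fdjblwdcjmf" -> "fmjcdwlbjdf"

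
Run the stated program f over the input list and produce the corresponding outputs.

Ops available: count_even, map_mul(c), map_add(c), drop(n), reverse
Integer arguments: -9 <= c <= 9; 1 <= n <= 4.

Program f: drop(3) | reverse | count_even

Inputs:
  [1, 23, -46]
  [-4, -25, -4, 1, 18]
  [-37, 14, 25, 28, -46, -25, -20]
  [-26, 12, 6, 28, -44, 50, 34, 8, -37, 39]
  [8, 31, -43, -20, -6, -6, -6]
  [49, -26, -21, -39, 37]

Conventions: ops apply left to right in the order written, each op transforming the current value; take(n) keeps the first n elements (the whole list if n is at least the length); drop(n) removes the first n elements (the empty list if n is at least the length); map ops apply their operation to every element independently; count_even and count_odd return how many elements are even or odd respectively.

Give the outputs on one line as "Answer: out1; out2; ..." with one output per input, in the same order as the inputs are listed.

0; 1; 3; 5; 4; 0

Execution, op by op:
  [1, 23, -46] -> [] -> [] -> 0
  [-4, -25, -4, 1, 18] -> [1, 18] -> [18, 1] -> 1
  [-37, 14, 25, 28, -46, -25, -20] -> [28, -46, -25, -20] -> [-20, -25, -46, 28] -> 3
  [-26, 12, 6, 28, -44, 50, 34, 8, -37, 39] -> [28, -44, 50, 34, 8, -37, 39] -> [39, -37, 8, 34, 50, -44, 28] -> 5
  [8, 31, -43, -20, -6, -6, -6] -> [-20, -6, -6, -6] -> [-6, -6, -6, -20] -> 4
  [49, -26, -21, -39, 37] -> [-39, 37] -> [37, -39] -> 0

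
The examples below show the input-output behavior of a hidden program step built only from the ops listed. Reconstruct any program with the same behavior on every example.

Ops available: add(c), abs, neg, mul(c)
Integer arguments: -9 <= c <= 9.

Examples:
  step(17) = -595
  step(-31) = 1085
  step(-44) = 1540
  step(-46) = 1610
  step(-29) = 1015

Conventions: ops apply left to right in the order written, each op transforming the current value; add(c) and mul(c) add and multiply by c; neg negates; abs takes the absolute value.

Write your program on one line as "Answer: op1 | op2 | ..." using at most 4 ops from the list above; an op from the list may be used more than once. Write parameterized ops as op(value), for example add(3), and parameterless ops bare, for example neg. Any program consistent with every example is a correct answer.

neg | mul(-5) | mul(7) | neg

Check, running the answer program on each example:
  17 -> -17 -> 85 -> 595 -> -595
  -31 -> 31 -> -155 -> -1085 -> 1085
  -44 -> 44 -> -220 -> -1540 -> 1540
  -46 -> 46 -> -230 -> -1610 -> 1610
  -29 -> 29 -> -145 -> -1015 -> 1015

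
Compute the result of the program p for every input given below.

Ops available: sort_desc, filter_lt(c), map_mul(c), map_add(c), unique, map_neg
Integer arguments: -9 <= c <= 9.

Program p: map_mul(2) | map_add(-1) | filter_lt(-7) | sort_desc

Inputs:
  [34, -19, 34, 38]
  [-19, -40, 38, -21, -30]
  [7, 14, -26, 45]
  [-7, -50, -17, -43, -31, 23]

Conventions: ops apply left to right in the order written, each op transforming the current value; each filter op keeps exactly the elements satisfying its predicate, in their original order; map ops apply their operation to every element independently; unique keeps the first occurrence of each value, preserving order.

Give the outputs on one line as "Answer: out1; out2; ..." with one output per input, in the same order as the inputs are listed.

[-39]; [-39, -43, -61, -81]; [-53]; [-15, -35, -63, -87, -101]

Execution, op by op:
  [34, -19, 34, 38] -> [68, -38, 68, 76] -> [67, -39, 67, 75] -> [-39] -> [-39]
  [-19, -40, 38, -21, -30] -> [-38, -80, 76, -42, -60] -> [-39, -81, 75, -43, -61] -> [-39, -81, -43, -61] -> [-39, -43, -61, -81]
  [7, 14, -26, 45] -> [14, 28, -52, 90] -> [13, 27, -53, 89] -> [-53] -> [-53]
  [-7, -50, -17, -43, -31, 23] -> [-14, -100, -34, -86, -62, 46] -> [-15, -101, -35, -87, -63, 45] -> [-15, -101, -35, -87, -63] -> [-15, -35, -63, -87, -101]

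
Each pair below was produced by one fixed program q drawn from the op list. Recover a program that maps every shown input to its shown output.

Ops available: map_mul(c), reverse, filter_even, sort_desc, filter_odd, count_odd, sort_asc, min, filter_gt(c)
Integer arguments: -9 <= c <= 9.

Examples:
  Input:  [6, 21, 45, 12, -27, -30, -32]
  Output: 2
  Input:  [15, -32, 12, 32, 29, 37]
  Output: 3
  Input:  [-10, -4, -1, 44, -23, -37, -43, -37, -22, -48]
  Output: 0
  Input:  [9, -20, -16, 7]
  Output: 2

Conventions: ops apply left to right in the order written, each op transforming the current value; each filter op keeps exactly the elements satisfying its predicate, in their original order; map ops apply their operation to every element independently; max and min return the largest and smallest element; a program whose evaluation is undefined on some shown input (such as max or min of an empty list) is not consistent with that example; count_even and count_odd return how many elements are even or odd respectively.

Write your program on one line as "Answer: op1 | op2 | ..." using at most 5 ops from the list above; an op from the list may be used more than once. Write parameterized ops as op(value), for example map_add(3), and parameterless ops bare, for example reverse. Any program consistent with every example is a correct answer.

filter_gt(-7) | filter_gt(0) | sort_asc | count_odd

Check, running the answer program on each example:
  [6, 21, 45, 12, -27, -30, -32] -> [6, 21, 45, 12] -> [6, 21, 45, 12] -> [6, 12, 21, 45] -> 2
  [15, -32, 12, 32, 29, 37] -> [15, 12, 32, 29, 37] -> [15, 12, 32, 29, 37] -> [12, 15, 29, 32, 37] -> 3
  [-10, -4, -1, 44, -23, -37, -43, -37, -22, -48] -> [-4, -1, 44] -> [44] -> [44] -> 0
  [9, -20, -16, 7] -> [9, 7] -> [9, 7] -> [7, 9] -> 2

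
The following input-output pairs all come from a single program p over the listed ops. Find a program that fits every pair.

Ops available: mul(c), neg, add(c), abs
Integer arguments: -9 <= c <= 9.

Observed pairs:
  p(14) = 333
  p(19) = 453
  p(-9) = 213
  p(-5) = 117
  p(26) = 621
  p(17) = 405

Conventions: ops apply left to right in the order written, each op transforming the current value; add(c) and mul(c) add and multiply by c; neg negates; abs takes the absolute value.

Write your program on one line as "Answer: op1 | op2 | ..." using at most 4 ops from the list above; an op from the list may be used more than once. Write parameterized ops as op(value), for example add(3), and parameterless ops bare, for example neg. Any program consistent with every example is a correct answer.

mul(6) | mul(4) | abs | add(-3)

Check, running the answer program on each example:
  14 -> 84 -> 336 -> 336 -> 333
  19 -> 114 -> 456 -> 456 -> 453
  -9 -> -54 -> -216 -> 216 -> 213
  -5 -> -30 -> -120 -> 120 -> 117
  26 -> 156 -> 624 -> 624 -> 621
  17 -> 102 -> 408 -> 408 -> 405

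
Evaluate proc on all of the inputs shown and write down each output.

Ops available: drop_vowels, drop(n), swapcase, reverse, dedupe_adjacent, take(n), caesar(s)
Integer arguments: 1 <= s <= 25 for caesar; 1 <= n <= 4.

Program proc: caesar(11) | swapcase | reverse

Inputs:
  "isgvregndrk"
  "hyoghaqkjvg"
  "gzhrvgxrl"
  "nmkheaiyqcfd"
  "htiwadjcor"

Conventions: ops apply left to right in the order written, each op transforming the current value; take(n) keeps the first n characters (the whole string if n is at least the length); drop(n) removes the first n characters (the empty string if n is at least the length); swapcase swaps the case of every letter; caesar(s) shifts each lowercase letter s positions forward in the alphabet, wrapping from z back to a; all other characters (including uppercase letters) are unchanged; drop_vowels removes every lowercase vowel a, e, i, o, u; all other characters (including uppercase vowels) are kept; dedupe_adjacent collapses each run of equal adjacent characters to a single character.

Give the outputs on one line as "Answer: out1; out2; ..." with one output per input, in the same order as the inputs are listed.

"VCOYRPCGRDT"; "RGUVBLSRZJS"; "WCIRGCSKR"; "OQNBJTLPSVXY"; "CZNUOLHTES"

Execution, op by op:
  "isgvregndrk" -> "tdrgcpryocv" -> "TDRGCPRYOCV" -> "VCOYRPCGRDT"
  "hyoghaqkjvg" -> "sjzrslbvugr" -> "SJZRSLBVUGR" -> "RGUVBLSRZJS"
  "gzhrvgxrl" -> "rkscgricw" -> "RKSCGRICW" -> "WCIRGCSKR"
  "nmkheaiyqcfd" -> "yxvspltjbnqo" -> "YXVSPLTJBNQO" -> "OQNBJTLPSVXY"
  "htiwadjcor" -> "sethlounzc" -> "SETHLOUNZC" -> "CZNUOLHTES"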